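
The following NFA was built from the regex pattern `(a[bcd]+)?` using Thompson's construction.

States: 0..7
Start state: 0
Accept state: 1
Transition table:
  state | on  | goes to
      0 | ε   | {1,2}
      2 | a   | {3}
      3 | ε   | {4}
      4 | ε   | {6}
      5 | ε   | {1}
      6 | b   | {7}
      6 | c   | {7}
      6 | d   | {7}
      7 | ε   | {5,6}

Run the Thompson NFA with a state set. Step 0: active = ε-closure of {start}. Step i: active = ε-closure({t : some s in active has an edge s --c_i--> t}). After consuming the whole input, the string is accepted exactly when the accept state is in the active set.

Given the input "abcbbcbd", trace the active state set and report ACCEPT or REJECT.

Answer: ACCEPT

Trace:
start: ε-closure({0}) = {0,1,2}
'a' @ 1: {3,4,6}
'b' @ 2: {1,5,6,7}  [accepting]
'c' @ 3: {1,5,6,7}  [accepting]
'b' @ 4: {1,5,6,7}  [accepting]
'b' @ 5: {1,5,6,7}  [accepting]
'c' @ 6: {1,5,6,7}  [accepting]
'b' @ 7: {1,5,6,7}  [accepting]
'd' @ 8: {1,5,6,7}  [accepting]
final: {1,5,6,7}; accept 1 in set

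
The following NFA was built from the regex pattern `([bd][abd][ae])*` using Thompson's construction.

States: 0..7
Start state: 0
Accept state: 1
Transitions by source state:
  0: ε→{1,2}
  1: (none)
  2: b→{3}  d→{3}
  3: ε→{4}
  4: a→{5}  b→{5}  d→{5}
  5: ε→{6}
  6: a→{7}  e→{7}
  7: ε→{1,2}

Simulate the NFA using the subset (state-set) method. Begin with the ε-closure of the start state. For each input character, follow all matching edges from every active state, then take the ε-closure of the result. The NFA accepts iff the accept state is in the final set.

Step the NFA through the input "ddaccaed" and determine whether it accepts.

Answer: REJECT

Trace:
initial (ε-close {0}): {0,1,2}
'd' @ 1: {3,4}
'd' @ 2: {5,6}
'a' @ 3: {1,2,7}  ✓accept
'c' @ 4: {}  — no active states
rest 'caed' ignored (set empty)
final: {}; accept 1 not in set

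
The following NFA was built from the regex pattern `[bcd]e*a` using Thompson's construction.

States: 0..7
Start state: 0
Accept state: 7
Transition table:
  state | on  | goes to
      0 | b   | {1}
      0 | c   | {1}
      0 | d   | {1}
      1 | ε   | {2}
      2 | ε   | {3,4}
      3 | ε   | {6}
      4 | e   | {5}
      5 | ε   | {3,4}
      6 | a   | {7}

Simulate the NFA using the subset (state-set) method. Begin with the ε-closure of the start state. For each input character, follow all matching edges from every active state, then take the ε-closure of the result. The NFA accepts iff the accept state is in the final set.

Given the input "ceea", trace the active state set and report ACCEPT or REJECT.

Answer: ACCEPT

Steps:
start: ε-closure({0}) = {0}
'c' @ 1: {1,2,3,4,6}
'e' @ 2: {3,4,5,6}
'e' @ 3: {3,4,5,6}
'a' @ 4: {7}  (accept∈set)
after full input: {7}  (accept=7 in)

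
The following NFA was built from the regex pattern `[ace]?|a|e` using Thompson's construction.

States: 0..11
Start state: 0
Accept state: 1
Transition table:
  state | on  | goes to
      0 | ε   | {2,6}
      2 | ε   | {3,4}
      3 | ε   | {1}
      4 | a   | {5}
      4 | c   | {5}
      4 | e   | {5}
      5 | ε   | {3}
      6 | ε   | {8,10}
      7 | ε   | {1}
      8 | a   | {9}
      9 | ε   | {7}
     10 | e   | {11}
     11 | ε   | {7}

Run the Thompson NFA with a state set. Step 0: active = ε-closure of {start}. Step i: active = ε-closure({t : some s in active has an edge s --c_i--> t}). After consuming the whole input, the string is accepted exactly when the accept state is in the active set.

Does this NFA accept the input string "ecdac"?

start: ε-closure({0}) = {0,1,2,3,4,6,8,10}
'e' @ 1: {1,3,5,7,11}  [accepting]
'c' @ 2: {}  — state set empty
rest 'dac' ignored (set empty)
end set {} — state 1 not in

Answer: REJECT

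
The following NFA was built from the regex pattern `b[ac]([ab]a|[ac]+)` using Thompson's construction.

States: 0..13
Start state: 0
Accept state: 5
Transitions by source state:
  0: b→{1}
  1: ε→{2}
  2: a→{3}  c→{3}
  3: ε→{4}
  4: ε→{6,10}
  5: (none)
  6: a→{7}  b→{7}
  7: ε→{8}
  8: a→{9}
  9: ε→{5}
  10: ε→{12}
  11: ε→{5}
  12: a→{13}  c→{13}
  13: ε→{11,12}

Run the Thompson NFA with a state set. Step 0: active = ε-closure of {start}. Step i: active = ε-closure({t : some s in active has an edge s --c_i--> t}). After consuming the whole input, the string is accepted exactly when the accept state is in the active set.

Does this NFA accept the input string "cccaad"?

Answer: REJECT

Derivation:
start: ε-closure({0}) = {0}
'c' @ 1: {}  — dead — no transitions
rest 'ccaad' ignored (set empty)
after full input: {}  (accept=5 not in)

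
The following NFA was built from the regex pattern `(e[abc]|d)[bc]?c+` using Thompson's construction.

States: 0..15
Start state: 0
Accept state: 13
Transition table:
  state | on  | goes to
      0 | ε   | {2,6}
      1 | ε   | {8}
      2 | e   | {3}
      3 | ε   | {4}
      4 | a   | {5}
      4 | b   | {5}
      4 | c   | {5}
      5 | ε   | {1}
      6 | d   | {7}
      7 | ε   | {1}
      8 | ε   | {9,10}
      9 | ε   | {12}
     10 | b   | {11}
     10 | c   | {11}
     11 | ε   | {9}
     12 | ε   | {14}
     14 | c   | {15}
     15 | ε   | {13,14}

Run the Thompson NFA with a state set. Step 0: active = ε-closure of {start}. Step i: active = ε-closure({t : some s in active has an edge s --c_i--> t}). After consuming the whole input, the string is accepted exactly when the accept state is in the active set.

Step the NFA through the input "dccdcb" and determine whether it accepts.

Answer: REJECT

Steps:
S₀ = ε-closure({0}) = {0,2,6}
'd' @ 1: {1,7,8,9,10,12,14}
'c' @ 2: {9,11,12,13,14,15}  [accepting]
'c' @ 3: {13,14,15}  [accepting]
'd' @ 4: {}  — dead — no transitions
rest 'cb' ignored (set empty)
end set {} — state 13 not in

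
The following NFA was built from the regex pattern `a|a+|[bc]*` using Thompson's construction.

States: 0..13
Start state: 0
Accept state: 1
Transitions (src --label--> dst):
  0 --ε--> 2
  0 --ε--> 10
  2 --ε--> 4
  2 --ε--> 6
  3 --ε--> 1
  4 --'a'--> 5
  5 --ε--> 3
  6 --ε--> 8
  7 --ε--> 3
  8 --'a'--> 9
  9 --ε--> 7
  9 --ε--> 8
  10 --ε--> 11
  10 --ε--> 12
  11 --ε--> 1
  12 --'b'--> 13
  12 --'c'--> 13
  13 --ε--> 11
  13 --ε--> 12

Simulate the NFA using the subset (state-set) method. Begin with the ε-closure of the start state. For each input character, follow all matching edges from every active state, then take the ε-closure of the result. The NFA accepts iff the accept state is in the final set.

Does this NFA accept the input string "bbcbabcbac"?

Answer: REJECT

Trace:
start: ε-closure({0}) = {0,1,2,4,6,8,10,11,12}
'b' @ 1: {1,11,12,13}  [accepting]
'b' @ 2: {1,11,12,13}  [accepting]
'c' @ 3: {1,11,12,13}  [accepting]
'b' @ 4: {1,11,12,13}  [accepting]
'a' @ 5: {}  — no active states
rest 'bcbac' ignored (set empty)
after full input: {}  (accept=1 not in)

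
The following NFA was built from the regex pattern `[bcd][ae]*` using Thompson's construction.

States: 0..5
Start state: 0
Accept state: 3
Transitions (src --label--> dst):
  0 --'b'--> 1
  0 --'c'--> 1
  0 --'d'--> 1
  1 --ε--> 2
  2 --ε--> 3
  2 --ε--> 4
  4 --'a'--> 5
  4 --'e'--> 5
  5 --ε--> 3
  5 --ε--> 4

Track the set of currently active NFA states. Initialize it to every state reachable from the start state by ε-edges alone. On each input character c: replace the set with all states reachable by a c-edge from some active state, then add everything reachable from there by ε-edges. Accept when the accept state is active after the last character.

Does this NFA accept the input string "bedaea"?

Answer: REJECT

Steps:
S₀ = ε-closure({0}) = {0}
'b' @ 1: {1,2,3,4}  ✓accept
'e' @ 2: {3,4,5}  ✓accept
'd' @ 3: {}  — dead — no transitions
rest 'aea' ignored (set empty)
final: {}; accept 3 not in set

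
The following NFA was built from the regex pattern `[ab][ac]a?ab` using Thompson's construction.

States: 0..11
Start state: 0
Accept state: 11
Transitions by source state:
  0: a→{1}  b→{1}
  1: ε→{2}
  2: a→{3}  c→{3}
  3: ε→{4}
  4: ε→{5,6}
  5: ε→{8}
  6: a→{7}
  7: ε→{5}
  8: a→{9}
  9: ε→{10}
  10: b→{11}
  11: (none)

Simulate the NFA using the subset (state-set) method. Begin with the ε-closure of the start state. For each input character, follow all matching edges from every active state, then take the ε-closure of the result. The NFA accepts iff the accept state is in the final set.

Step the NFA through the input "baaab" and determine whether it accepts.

Answer: ACCEPT

Derivation:
S₀ = ε-closure({0}) = {0}
'b' @ 1: {1,2}
'a' @ 2: {3,4,5,6,8}
'a' @ 3: {5,7,8,9,10}
'a' @ 4: {9,10}
'b' @ 5: {11}  (accept∈set)
end set {11} — state 11 in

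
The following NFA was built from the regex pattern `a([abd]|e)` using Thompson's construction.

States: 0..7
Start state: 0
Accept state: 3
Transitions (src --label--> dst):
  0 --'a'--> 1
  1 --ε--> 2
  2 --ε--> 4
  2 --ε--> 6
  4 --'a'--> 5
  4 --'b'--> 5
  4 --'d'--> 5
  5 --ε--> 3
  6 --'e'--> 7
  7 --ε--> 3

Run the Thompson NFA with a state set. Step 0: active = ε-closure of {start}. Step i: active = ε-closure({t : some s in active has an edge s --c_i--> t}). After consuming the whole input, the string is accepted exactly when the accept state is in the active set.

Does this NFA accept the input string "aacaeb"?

Answer: REJECT

Trace:
start: ε-closure({0}) = {0}
'a' @ 1: {1,2,4,6}
'a' @ 2: {3,5}  (accept∈set)
'c' @ 3: {}  — dead — no transitions
rest 'aeb' ignored (set empty)
end set {} — state 3 not in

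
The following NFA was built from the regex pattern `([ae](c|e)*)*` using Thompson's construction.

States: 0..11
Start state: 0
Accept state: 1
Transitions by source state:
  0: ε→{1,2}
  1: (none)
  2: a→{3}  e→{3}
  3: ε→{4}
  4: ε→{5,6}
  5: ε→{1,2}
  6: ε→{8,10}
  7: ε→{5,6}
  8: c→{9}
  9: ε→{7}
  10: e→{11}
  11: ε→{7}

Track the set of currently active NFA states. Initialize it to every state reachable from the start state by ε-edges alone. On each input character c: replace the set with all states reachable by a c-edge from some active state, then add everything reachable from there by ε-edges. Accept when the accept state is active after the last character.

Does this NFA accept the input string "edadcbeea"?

S₀ = ε-closure({0}) = {0,1,2}
'e' @ 1: {1,2,3,4,5,6,8,10}  (accept∈set)
'd' @ 2: {}  — dead — no transitions
rest 'adcbeea' ignored (set empty)
end set {} — state 1 not in

Answer: REJECT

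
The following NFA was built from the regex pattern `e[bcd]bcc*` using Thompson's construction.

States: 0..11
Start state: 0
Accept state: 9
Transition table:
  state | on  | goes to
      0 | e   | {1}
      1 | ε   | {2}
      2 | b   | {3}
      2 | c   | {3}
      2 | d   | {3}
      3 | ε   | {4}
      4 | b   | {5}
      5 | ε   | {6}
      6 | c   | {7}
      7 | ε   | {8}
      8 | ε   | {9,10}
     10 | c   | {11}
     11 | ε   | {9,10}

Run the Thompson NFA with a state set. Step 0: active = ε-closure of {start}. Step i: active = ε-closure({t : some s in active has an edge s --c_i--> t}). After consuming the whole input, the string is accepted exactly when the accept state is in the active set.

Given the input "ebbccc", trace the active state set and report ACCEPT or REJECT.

S₀ = ε-closure({0}) = {0}
'e' @ 1: {1,2}
'b' @ 2: {3,4}
'b' @ 3: {5,6}
'c' @ 4: {7,8,9,10}  [accepting]
'c' @ 5: {9,10,11}  [accepting]
'c' @ 6: {9,10,11}  [accepting]
final: {9,10,11}; accept 9 in set

Answer: ACCEPT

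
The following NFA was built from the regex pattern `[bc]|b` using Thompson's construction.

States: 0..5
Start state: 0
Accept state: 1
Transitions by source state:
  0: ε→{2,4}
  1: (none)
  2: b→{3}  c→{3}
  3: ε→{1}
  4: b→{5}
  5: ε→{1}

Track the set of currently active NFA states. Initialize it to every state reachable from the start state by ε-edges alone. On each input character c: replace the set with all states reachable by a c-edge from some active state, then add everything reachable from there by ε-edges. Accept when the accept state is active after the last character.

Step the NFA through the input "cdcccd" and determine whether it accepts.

S₀ = ε-closure({0}) = {0,2,4}
'c' @ 1: {1,3}  (accept∈set)
'd' @ 2: {}  — state set empty
rest 'cccd' ignored (set empty)
end set {} — state 1 not in

Answer: REJECT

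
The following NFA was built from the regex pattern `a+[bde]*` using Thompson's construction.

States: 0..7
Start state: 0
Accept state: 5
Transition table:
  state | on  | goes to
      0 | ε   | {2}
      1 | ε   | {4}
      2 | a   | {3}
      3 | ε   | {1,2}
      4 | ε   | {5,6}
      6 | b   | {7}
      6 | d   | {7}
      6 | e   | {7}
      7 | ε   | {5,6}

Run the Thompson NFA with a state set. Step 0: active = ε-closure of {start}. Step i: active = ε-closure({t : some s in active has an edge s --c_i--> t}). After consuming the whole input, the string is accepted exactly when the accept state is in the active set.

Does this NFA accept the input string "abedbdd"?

initial (ε-close {0}): {0,2}
'a' @ 1: {1,2,3,4,5,6}  (accept∈set)
'b' @ 2: {5,6,7}  (accept∈set)
'e' @ 3: {5,6,7}  (accept∈set)
'd' @ 4: {5,6,7}  (accept∈set)
'b' @ 5: {5,6,7}  (accept∈set)
'd' @ 6: {5,6,7}  (accept∈set)
'd' @ 7: {5,6,7}  (accept∈set)
final: {5,6,7}; accept 5 in set

Answer: ACCEPT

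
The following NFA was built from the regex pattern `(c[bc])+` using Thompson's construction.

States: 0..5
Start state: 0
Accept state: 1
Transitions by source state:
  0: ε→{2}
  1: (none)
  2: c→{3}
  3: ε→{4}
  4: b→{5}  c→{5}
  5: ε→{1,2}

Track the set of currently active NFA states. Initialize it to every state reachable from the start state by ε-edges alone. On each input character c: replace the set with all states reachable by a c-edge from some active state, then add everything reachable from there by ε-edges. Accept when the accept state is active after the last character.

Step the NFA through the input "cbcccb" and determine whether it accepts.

Answer: ACCEPT

Trace:
S₀ = ε-closure({0}) = {0,2}
'c' @ 1: {3,4}
'b' @ 2: {1,2,5}  (accept∈set)
'c' @ 3: {3,4}
'c' @ 4: {1,2,5}  (accept∈set)
'c' @ 5: {3,4}
'b' @ 6: {1,2,5}  (accept∈set)
final: {1,2,5}; accept 1 in set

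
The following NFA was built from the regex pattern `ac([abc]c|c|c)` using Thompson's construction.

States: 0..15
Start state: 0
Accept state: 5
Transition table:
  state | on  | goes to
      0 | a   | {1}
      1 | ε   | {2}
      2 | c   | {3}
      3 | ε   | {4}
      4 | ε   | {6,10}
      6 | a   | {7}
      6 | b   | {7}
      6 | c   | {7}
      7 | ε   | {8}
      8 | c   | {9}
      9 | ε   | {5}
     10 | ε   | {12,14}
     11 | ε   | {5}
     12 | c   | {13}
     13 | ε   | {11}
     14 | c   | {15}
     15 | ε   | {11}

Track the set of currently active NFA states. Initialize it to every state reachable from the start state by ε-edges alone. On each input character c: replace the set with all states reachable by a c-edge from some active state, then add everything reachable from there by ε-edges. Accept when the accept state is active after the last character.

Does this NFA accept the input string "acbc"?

S₀ = ε-closure({0}) = {0}
'a' @ 1: {1,2}
'c' @ 2: {3,4,6,10,12,14}
'b' @ 3: {7,8}
'c' @ 4: {5,9}  [accepting]
end set {5,9} — state 5 in

Answer: ACCEPT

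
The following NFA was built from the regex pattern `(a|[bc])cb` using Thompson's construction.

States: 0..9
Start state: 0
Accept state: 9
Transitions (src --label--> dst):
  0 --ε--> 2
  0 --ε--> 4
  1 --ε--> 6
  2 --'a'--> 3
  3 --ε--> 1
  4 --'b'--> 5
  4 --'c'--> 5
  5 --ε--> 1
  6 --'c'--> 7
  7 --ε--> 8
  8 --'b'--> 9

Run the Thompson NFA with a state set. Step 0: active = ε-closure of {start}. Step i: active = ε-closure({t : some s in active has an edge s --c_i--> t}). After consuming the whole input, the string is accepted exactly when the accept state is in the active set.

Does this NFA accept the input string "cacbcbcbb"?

Answer: REJECT

Steps:
S₀ = ε-closure({0}) = {0,2,4}
'c' @ 1: {1,5,6}
'a' @ 2: {}  — state set empty
rest 'cbcbcbb' ignored (set empty)
after full input: {}  (accept=9 not in)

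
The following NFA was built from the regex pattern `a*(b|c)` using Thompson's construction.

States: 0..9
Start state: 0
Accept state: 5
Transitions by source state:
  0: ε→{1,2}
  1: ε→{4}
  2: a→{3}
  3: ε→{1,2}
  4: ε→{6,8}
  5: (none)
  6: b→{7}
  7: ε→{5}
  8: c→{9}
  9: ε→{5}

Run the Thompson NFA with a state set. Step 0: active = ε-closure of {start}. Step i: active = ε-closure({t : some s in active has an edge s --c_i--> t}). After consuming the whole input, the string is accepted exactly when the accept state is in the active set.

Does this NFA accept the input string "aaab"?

S₀ = ε-closure({0}) = {0,1,2,4,6,8}
'a' @ 1: {1,2,3,4,6,8}
'a' @ 2: {1,2,3,4,6,8}
'a' @ 3: {1,2,3,4,6,8}
'b' @ 4: {5,7}  ✓accept
final: {5,7}; accept 5 in set

Answer: ACCEPT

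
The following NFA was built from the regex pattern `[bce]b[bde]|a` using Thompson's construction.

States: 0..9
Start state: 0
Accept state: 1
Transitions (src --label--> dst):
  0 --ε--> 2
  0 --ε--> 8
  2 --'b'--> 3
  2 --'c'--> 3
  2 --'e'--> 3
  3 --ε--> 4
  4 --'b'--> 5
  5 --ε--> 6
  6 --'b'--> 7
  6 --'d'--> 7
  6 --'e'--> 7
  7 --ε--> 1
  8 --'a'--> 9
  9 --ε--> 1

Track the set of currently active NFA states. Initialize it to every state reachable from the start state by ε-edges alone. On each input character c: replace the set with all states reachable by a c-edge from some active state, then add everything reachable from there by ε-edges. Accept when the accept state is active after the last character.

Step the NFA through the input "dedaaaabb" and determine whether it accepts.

start: ε-closure({0}) = {0,2,8}
'd' @ 1: {}  — dead — no transitions
rest 'edaaaabb' ignored (set empty)
end set {} — state 1 not in

Answer: REJECT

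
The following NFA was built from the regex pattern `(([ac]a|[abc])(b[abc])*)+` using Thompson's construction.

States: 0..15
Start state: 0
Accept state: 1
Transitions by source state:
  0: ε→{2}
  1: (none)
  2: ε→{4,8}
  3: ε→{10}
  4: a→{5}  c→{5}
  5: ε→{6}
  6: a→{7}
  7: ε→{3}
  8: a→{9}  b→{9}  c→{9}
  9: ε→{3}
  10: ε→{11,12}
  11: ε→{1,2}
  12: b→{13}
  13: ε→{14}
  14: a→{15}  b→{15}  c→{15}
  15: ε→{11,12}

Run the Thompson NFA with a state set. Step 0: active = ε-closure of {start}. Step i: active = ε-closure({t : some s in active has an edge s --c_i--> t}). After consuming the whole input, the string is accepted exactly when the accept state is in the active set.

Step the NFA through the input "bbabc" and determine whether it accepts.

S₀ = ε-closure({0}) = {0,2,4,8}
'b' @ 1: {1,2,3,4,8,9,10,11,12}  (accept∈set)
'b' @ 2: {1,2,3,4,8,9,10,11,12,13,14}  (accept∈set)
'a' @ 3: {1,2,3,4,5,6,8,9,10,11,12,15}  (accept∈set)
'b' @ 4: {1,2,3,4,8,9,10,11,12,13,14}  (accept∈set)
'c' @ 5: {1,2,3,4,5,6,8,9,10,11,12,15}  (accept∈set)
end set {1,2,3,4,5,6,8,9,10,11,12,15} — state 1 in

Answer: ACCEPT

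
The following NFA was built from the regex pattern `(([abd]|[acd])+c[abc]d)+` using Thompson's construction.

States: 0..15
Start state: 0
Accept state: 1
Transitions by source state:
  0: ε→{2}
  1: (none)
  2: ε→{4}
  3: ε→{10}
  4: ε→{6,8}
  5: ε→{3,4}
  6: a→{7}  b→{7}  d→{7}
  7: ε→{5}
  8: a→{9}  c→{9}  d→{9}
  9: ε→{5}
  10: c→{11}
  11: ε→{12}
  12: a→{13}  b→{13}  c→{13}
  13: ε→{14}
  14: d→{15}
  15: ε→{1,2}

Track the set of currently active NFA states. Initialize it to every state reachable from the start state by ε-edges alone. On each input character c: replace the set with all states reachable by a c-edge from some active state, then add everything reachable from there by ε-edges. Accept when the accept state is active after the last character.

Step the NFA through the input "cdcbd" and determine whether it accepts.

Answer: ACCEPT

Steps:
initial (ε-close {0}): {0,2,4,6,8}
'c' @ 1: {3,4,5,6,8,9,10}
'd' @ 2: {3,4,5,6,7,8,9,10}
'c' @ 3: {3,4,5,6,8,9,10,11,12}
'b' @ 4: {3,4,5,6,7,8,10,13,14}
'd' @ 5: {1,2,3,4,5,6,7,8,9,10,15}  [accepting]
end set {1,2,3,4,5,6,7,8,9,10,15} — state 1 in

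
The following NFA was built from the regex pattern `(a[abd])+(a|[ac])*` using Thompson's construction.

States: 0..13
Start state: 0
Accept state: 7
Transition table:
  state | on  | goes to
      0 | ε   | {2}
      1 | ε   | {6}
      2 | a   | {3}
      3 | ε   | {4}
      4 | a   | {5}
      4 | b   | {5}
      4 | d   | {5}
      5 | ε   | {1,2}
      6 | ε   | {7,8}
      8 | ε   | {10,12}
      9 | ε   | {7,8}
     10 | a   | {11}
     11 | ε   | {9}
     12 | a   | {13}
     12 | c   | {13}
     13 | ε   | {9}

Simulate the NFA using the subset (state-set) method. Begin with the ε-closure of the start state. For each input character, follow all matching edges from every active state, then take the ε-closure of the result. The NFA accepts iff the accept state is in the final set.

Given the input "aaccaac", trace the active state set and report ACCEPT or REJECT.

Answer: ACCEPT

Steps:
S₀ = ε-closure({0}) = {0,2}
'a' @ 1: {3,4}
'a' @ 2: {1,2,5,6,7,8,10,12}  ✓accept
'c' @ 3: {7,8,9,10,12,13}  ✓accept
'c' @ 4: {7,8,9,10,12,13}  ✓accept
'a' @ 5: {7,8,9,10,11,12,13}  ✓accept
'a' @ 6: {7,8,9,10,11,12,13}  ✓accept
'c' @ 7: {7,8,9,10,12,13}  ✓accept
end set {7,8,9,10,12,13} — state 7 in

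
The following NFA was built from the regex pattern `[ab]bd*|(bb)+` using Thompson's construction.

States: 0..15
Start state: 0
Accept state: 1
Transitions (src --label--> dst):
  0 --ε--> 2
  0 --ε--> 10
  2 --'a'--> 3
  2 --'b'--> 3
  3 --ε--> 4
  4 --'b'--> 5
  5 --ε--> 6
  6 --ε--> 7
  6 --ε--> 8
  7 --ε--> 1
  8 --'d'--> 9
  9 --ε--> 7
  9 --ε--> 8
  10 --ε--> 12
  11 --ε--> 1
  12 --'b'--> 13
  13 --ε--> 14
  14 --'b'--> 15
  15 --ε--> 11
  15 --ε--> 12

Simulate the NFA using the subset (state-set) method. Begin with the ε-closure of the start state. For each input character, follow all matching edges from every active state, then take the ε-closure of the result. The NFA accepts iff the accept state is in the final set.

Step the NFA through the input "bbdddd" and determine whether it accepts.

S₀ = ε-closure({0}) = {0,2,10,12}
'b' @ 1: {3,4,13,14}
'b' @ 2: {1,5,6,7,8,11,12,15}  [accepting]
'd' @ 3: {1,7,8,9}  [accepting]
'd' @ 4: {1,7,8,9}  [accepting]
'd' @ 5: {1,7,8,9}  [accepting]
'd' @ 6: {1,7,8,9}  [accepting]
final: {1,7,8,9}; accept 1 in set

Answer: ACCEPT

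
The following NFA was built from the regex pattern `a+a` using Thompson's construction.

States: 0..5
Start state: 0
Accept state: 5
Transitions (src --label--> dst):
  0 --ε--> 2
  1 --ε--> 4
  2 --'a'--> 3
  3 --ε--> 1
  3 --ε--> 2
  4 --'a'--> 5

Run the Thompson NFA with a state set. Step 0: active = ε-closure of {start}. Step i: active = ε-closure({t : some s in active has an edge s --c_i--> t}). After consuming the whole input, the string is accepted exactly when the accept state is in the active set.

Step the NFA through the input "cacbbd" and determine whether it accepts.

initial (ε-close {0}): {0,2}
'c' @ 1: {}  — no active states
rest 'acbbd' ignored (set empty)
end set {} — state 5 not in

Answer: REJECT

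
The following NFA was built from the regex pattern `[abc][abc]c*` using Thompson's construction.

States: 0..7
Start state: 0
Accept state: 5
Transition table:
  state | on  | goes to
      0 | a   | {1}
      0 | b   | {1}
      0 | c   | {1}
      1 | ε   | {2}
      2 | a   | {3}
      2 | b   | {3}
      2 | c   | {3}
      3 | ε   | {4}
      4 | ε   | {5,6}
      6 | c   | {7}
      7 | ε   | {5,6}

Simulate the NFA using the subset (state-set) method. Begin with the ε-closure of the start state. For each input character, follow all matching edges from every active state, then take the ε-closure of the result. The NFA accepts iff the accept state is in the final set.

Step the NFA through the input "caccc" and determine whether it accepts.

start: ε-closure({0}) = {0}
'c' @ 1: {1,2}
'a' @ 2: {3,4,5,6}  (accept∈set)
'c' @ 3: {5,6,7}  (accept∈set)
'c' @ 4: {5,6,7}  (accept∈set)
'c' @ 5: {5,6,7}  (accept∈set)
after full input: {5,6,7}  (accept=5 in)

Answer: ACCEPT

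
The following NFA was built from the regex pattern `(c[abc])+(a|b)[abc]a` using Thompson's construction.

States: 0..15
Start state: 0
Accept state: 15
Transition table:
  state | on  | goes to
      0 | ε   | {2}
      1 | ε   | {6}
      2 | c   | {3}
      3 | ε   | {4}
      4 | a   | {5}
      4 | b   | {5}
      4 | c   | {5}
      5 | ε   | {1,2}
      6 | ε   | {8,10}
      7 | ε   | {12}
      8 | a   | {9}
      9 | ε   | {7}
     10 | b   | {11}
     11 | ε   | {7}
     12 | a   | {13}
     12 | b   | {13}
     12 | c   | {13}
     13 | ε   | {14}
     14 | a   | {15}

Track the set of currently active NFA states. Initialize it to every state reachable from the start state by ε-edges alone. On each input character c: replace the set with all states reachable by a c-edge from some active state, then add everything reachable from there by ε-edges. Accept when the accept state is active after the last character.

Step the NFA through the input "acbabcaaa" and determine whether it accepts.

Answer: REJECT

Steps:
S₀ = ε-closure({0}) = {0,2}
'a' @ 1: {}  — state set empty
rest 'cbabcaaa' ignored (set empty)
after full input: {}  (accept=15 not in)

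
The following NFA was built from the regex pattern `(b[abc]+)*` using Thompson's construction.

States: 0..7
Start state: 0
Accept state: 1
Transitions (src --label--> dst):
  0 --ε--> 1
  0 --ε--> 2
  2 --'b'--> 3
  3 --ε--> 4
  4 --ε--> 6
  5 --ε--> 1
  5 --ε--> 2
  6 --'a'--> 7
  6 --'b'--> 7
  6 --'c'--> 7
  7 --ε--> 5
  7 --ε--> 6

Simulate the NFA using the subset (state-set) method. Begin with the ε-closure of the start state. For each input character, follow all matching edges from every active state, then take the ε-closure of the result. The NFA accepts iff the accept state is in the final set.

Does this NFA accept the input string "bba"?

S₀ = ε-closure({0}) = {0,1,2}
'b' @ 1: {3,4,6}
'b' @ 2: {1,2,5,6,7}  ✓accept
'a' @ 3: {1,2,5,6,7}  ✓accept
after full input: {1,2,5,6,7}  (accept=1 in)

Answer: ACCEPT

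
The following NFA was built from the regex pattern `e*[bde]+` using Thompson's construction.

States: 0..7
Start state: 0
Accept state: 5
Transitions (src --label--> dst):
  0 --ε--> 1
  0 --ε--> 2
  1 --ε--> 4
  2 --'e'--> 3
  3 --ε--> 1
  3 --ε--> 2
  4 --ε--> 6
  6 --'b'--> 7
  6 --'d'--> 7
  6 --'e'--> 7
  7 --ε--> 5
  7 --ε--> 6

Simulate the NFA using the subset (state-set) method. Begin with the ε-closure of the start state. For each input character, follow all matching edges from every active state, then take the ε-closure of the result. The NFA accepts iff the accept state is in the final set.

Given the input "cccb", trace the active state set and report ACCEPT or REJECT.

Answer: REJECT

Steps:
S₀ = ε-closure({0}) = {0,1,2,4,6}
'c' @ 1: {}  — state set empty
rest 'ccb' ignored (set empty)
final: {}; accept 5 not in set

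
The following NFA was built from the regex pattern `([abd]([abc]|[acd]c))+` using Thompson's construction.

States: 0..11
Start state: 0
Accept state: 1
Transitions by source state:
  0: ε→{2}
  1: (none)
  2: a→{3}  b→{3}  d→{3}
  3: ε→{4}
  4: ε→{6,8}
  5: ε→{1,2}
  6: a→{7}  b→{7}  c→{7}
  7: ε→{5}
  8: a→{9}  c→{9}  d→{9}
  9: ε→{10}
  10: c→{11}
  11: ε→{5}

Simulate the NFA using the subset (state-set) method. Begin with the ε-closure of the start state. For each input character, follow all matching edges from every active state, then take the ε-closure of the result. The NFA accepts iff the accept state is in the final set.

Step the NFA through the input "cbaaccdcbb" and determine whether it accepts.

S₀ = ε-closure({0}) = {0,2}
'c' @ 1: {}  — state set empty
rest 'baaccdcbb' ignored (set empty)
after full input: {}  (accept=1 not in)

Answer: REJECT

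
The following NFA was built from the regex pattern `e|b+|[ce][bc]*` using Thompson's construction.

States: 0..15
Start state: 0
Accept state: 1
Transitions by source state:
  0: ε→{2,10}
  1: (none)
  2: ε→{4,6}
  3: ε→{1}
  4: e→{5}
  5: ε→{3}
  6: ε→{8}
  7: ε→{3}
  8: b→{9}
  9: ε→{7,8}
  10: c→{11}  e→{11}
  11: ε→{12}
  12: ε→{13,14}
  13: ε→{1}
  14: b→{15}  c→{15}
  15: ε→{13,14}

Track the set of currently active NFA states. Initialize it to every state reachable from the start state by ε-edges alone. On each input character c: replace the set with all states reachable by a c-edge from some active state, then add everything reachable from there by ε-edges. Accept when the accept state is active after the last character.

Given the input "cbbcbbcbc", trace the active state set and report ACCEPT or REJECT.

S₀ = ε-closure({0}) = {0,2,4,6,8,10}
'c' @ 1: {1,11,12,13,14}  [accepting]
'b' @ 2: {1,13,14,15}  [accepting]
'b' @ 3: {1,13,14,15}  [accepting]
'c' @ 4: {1,13,14,15}  [accepting]
'b' @ 5: {1,13,14,15}  [accepting]
'b' @ 6: {1,13,14,15}  [accepting]
'c' @ 7: {1,13,14,15}  [accepting]
'b' @ 8: {1,13,14,15}  [accepting]
'c' @ 9: {1,13,14,15}  [accepting]
final: {1,13,14,15}; accept 1 in set

Answer: ACCEPT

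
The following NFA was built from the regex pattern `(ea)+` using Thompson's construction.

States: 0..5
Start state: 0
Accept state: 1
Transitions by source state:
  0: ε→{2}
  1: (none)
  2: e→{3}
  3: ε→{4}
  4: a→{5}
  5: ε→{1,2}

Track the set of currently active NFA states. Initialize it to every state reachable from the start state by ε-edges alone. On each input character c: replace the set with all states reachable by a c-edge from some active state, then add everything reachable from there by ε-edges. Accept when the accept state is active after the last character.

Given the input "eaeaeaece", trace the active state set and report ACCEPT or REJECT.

initial (ε-close {0}): {0,2}
'e' @ 1: {3,4}
'a' @ 2: {1,2,5}  ✓accept
'e' @ 3: {3,4}
'a' @ 4: {1,2,5}  ✓accept
'e' @ 5: {3,4}
'a' @ 6: {1,2,5}  ✓accept
'e' @ 7: {3,4}
'c' @ 8: {}  — no active states
rest 'e' ignored (set empty)
after full input: {}  (accept=1 not in)

Answer: REJECT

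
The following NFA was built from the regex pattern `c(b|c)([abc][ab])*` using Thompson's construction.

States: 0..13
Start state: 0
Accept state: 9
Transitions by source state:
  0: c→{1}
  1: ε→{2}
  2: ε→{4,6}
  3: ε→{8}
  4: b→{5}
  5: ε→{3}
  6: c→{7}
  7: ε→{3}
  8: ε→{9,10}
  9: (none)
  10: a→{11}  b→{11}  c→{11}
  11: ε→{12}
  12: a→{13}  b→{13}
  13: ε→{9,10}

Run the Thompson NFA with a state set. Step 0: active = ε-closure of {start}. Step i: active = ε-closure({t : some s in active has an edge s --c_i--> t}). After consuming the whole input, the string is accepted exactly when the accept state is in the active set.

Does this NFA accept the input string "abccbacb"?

initial (ε-close {0}): {0}
'a' @ 1: {}  — no active states
rest 'bccbacb' ignored (set empty)
final: {}; accept 9 not in set

Answer: REJECT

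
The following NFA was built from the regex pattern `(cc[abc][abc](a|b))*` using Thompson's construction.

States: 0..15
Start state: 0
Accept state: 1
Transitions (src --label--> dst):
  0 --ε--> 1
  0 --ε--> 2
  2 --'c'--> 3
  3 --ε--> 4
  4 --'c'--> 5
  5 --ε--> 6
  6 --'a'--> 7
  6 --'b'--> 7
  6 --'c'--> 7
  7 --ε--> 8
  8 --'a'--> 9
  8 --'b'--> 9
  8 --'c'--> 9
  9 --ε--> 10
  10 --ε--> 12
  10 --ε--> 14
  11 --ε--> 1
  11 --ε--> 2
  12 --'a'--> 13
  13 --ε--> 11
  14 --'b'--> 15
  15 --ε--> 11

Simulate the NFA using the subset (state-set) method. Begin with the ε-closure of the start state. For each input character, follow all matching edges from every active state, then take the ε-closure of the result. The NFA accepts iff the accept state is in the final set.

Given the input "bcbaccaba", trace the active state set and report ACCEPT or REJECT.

Answer: REJECT

Trace:
S₀ = ε-closure({0}) = {0,1,2}
'b' @ 1: {}  — state set empty
rest 'cbaccaba' ignored (set empty)
final: {}; accept 1 not in set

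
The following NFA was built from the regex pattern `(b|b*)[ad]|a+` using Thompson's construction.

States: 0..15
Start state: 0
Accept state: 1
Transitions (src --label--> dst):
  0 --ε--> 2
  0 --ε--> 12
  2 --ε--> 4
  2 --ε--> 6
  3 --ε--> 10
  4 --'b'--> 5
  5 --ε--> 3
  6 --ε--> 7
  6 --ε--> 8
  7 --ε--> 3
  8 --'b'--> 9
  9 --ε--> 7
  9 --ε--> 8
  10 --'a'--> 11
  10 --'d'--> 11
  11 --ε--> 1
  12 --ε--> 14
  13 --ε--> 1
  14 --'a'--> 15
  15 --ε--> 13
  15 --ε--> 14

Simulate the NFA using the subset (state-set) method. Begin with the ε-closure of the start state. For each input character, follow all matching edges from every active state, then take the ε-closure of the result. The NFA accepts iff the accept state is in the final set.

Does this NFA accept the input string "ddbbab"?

Answer: REJECT

Derivation:
initial (ε-close {0}): {0,2,3,4,6,7,8,10,12,14}
'd' @ 1: {1,11}  ✓accept
'd' @ 2: {}  — state set empty
rest 'bbab' ignored (set empty)
final: {}; accept 1 not in set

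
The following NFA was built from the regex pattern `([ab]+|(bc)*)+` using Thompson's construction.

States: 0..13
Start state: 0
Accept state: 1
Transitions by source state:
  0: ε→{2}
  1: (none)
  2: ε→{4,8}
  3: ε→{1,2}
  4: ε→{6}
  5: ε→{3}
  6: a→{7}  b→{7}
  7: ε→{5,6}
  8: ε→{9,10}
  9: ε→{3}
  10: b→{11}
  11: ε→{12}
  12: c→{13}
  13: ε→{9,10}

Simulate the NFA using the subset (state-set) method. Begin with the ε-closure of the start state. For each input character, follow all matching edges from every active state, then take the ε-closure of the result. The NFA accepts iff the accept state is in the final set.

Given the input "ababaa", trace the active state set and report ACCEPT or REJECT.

start: ε-closure({0}) = {0,1,2,3,4,6,8,9,10}
'a' @ 1: {1,2,3,4,5,6,7,8,9,10}  ✓accept
'b' @ 2: {1,2,3,4,5,6,7,8,9,10,11,12}  ✓accept
'a' @ 3: {1,2,3,4,5,6,7,8,9,10}  ✓accept
'b' @ 4: {1,2,3,4,5,6,7,8,9,10,11,12}  ✓accept
'a' @ 5: {1,2,3,4,5,6,7,8,9,10}  ✓accept
'a' @ 6: {1,2,3,4,5,6,7,8,9,10}  ✓accept
after full input: {1,2,3,4,5,6,7,8,9,10}  (accept=1 in)

Answer: ACCEPT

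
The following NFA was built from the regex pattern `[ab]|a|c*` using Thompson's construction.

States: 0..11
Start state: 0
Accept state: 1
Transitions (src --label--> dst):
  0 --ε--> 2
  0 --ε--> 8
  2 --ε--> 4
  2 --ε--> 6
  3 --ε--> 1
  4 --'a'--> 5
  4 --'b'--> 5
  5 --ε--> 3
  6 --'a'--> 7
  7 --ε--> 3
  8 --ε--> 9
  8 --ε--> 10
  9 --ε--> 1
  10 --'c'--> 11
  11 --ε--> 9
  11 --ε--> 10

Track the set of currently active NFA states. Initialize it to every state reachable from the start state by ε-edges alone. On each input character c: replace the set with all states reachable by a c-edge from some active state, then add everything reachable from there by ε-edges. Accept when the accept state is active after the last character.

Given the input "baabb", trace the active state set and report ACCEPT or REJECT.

start: ε-closure({0}) = {0,1,2,4,6,8,9,10}
'b' @ 1: {1,3,5}  (accept∈set)
'a' @ 2: {}  — dead — no transitions
rest 'abb' ignored (set empty)
after full input: {}  (accept=1 not in)

Answer: REJECT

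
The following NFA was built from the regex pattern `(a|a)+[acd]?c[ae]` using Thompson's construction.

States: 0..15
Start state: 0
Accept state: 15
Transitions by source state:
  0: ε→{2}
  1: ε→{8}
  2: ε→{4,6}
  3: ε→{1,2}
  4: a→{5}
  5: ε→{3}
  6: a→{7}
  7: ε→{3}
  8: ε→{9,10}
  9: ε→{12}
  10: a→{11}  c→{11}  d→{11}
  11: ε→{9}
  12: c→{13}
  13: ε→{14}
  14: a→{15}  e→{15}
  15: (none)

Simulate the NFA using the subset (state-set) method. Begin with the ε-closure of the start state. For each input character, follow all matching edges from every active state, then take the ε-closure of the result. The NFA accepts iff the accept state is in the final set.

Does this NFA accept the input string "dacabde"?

Answer: REJECT

Steps:
initial (ε-close {0}): {0,2,4,6}
'd' @ 1: {}  — no active states
rest 'acabde' ignored (set empty)
after full input: {}  (accept=15 not in)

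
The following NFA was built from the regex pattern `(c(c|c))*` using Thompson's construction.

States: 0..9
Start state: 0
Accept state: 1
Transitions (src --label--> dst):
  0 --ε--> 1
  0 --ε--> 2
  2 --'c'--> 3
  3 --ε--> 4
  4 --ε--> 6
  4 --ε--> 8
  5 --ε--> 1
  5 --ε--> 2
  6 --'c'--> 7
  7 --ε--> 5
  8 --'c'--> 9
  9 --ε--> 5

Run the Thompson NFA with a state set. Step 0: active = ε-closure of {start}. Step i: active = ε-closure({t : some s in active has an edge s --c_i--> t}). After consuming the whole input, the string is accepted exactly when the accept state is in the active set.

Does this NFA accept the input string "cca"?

Answer: REJECT

Steps:
S₀ = ε-closure({0}) = {0,1,2}
'c' @ 1: {3,4,6,8}
'c' @ 2: {1,2,5,7,9}  (accept∈set)
'a' @ 3: {}  — no active states
end set {} — state 1 not in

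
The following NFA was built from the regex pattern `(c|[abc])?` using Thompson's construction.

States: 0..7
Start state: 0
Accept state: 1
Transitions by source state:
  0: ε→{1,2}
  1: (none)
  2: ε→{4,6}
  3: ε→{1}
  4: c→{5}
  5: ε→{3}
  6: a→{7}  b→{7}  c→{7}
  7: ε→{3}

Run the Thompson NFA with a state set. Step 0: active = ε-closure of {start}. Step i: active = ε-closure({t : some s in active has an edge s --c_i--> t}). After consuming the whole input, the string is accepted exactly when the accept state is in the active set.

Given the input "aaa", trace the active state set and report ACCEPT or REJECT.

S₀ = ε-closure({0}) = {0,1,2,4,6}
'a' @ 1: {1,3,7}  [accepting]
'a' @ 2: {}  — dead — no transitions
rest 'a' ignored (set empty)
after full input: {}  (accept=1 not in)

Answer: REJECT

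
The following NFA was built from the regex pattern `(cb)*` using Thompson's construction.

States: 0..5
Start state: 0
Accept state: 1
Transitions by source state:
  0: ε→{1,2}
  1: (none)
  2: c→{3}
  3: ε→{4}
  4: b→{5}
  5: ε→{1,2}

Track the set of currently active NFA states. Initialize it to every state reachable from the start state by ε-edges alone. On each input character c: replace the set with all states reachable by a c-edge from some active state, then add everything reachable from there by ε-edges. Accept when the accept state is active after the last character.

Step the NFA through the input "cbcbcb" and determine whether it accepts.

start: ε-closure({0}) = {0,1,2}
'c' @ 1: {3,4}
'b' @ 2: {1,2,5}  ✓accept
'c' @ 3: {3,4}
'b' @ 4: {1,2,5}  ✓accept
'c' @ 5: {3,4}
'b' @ 6: {1,2,5}  ✓accept
after full input: {1,2,5}  (accept=1 in)

Answer: ACCEPT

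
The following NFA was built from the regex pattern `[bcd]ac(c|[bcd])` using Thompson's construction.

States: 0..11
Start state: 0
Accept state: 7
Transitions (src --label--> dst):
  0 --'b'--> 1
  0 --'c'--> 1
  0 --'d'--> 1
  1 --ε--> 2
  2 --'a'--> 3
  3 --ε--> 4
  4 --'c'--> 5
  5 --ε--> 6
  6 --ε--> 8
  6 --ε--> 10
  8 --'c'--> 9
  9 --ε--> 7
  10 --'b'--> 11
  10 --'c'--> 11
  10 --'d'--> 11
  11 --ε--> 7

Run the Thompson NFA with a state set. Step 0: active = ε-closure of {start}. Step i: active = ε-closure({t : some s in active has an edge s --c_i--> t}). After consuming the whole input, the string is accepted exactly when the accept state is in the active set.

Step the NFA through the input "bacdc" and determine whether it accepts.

Answer: REJECT

Derivation:
initial (ε-close {0}): {0}
'b' @ 1: {1,2}
'a' @ 2: {3,4}
'c' @ 3: {5,6,8,10}
'd' @ 4: {7,11}  ✓accept
'c' @ 5: {}  — no active states
end set {} — state 7 not in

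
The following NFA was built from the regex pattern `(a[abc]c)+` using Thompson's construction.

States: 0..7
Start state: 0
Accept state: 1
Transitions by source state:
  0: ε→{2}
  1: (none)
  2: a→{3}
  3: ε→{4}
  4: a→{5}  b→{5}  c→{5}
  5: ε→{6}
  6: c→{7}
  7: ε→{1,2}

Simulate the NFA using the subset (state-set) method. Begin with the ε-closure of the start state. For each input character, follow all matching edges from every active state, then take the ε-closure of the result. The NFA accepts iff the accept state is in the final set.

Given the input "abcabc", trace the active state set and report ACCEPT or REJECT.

initial (ε-close {0}): {0,2}
'a' @ 1: {3,4}
'b' @ 2: {5,6}
'c' @ 3: {1,2,7}  (accept∈set)
'a' @ 4: {3,4}
'b' @ 5: {5,6}
'c' @ 6: {1,2,7}  (accept∈set)
final: {1,2,7}; accept 1 in set

Answer: ACCEPT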